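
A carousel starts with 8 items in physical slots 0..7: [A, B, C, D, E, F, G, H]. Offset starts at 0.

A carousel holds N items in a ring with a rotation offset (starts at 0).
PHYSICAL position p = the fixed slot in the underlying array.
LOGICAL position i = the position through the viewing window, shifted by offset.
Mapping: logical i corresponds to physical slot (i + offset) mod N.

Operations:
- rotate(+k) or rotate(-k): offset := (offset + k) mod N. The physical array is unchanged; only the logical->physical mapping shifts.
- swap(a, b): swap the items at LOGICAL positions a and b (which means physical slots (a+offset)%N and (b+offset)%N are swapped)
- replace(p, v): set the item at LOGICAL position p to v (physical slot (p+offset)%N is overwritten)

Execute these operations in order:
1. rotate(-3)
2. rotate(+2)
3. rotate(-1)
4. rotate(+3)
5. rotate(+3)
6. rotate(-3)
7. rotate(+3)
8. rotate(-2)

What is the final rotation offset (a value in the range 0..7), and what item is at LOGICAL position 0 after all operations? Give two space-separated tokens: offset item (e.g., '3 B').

Answer: 2 C

Derivation:
After op 1 (rotate(-3)): offset=5, physical=[A,B,C,D,E,F,G,H], logical=[F,G,H,A,B,C,D,E]
After op 2 (rotate(+2)): offset=7, physical=[A,B,C,D,E,F,G,H], logical=[H,A,B,C,D,E,F,G]
After op 3 (rotate(-1)): offset=6, physical=[A,B,C,D,E,F,G,H], logical=[G,H,A,B,C,D,E,F]
After op 4 (rotate(+3)): offset=1, physical=[A,B,C,D,E,F,G,H], logical=[B,C,D,E,F,G,H,A]
After op 5 (rotate(+3)): offset=4, physical=[A,B,C,D,E,F,G,H], logical=[E,F,G,H,A,B,C,D]
After op 6 (rotate(-3)): offset=1, physical=[A,B,C,D,E,F,G,H], logical=[B,C,D,E,F,G,H,A]
After op 7 (rotate(+3)): offset=4, physical=[A,B,C,D,E,F,G,H], logical=[E,F,G,H,A,B,C,D]
After op 8 (rotate(-2)): offset=2, physical=[A,B,C,D,E,F,G,H], logical=[C,D,E,F,G,H,A,B]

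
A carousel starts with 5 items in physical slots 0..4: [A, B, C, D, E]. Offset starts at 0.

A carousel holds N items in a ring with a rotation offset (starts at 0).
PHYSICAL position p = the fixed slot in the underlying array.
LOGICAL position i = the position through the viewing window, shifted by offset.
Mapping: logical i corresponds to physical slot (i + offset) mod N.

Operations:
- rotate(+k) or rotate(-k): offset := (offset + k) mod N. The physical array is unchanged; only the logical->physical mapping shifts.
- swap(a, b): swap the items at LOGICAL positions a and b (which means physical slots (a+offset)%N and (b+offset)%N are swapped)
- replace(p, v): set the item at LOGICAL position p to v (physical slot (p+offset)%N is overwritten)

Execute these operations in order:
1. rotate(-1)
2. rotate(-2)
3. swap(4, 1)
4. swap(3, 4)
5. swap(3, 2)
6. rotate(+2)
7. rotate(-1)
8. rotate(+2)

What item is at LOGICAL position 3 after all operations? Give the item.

Answer: B

Derivation:
After op 1 (rotate(-1)): offset=4, physical=[A,B,C,D,E], logical=[E,A,B,C,D]
After op 2 (rotate(-2)): offset=2, physical=[A,B,C,D,E], logical=[C,D,E,A,B]
After op 3 (swap(4, 1)): offset=2, physical=[A,D,C,B,E], logical=[C,B,E,A,D]
After op 4 (swap(3, 4)): offset=2, physical=[D,A,C,B,E], logical=[C,B,E,D,A]
After op 5 (swap(3, 2)): offset=2, physical=[E,A,C,B,D], logical=[C,B,D,E,A]
After op 6 (rotate(+2)): offset=4, physical=[E,A,C,B,D], logical=[D,E,A,C,B]
After op 7 (rotate(-1)): offset=3, physical=[E,A,C,B,D], logical=[B,D,E,A,C]
After op 8 (rotate(+2)): offset=0, physical=[E,A,C,B,D], logical=[E,A,C,B,D]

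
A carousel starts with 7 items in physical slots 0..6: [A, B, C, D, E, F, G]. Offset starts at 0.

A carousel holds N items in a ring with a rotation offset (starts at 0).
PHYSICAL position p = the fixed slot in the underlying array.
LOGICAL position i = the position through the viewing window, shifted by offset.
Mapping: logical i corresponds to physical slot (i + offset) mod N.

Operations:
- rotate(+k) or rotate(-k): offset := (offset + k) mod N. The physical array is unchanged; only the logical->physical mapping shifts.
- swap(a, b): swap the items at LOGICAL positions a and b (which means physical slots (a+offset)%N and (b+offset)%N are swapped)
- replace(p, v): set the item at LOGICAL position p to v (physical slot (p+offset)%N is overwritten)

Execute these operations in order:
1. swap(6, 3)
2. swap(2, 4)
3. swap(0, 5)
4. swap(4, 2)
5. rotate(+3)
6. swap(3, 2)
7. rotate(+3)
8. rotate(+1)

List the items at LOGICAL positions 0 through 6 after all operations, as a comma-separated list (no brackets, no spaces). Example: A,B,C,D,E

Answer: F,B,C,G,E,D,A

Derivation:
After op 1 (swap(6, 3)): offset=0, physical=[A,B,C,G,E,F,D], logical=[A,B,C,G,E,F,D]
After op 2 (swap(2, 4)): offset=0, physical=[A,B,E,G,C,F,D], logical=[A,B,E,G,C,F,D]
After op 3 (swap(0, 5)): offset=0, physical=[F,B,E,G,C,A,D], logical=[F,B,E,G,C,A,D]
After op 4 (swap(4, 2)): offset=0, physical=[F,B,C,G,E,A,D], logical=[F,B,C,G,E,A,D]
After op 5 (rotate(+3)): offset=3, physical=[F,B,C,G,E,A,D], logical=[G,E,A,D,F,B,C]
After op 6 (swap(3, 2)): offset=3, physical=[F,B,C,G,E,D,A], logical=[G,E,D,A,F,B,C]
After op 7 (rotate(+3)): offset=6, physical=[F,B,C,G,E,D,A], logical=[A,F,B,C,G,E,D]
After op 8 (rotate(+1)): offset=0, physical=[F,B,C,G,E,D,A], logical=[F,B,C,G,E,D,A]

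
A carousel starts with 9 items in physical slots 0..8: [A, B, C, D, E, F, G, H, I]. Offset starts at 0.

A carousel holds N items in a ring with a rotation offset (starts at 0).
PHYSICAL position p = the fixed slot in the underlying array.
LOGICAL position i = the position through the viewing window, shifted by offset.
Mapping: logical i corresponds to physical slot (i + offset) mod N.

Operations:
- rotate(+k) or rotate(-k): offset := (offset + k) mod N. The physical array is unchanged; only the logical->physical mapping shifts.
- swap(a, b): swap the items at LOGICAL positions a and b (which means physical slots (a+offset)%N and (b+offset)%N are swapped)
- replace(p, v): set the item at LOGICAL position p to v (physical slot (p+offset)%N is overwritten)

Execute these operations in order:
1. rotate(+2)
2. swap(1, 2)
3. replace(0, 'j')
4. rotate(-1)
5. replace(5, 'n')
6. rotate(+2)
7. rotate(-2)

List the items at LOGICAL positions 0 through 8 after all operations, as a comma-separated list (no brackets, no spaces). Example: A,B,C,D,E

After op 1 (rotate(+2)): offset=2, physical=[A,B,C,D,E,F,G,H,I], logical=[C,D,E,F,G,H,I,A,B]
After op 2 (swap(1, 2)): offset=2, physical=[A,B,C,E,D,F,G,H,I], logical=[C,E,D,F,G,H,I,A,B]
After op 3 (replace(0, 'j')): offset=2, physical=[A,B,j,E,D,F,G,H,I], logical=[j,E,D,F,G,H,I,A,B]
After op 4 (rotate(-1)): offset=1, physical=[A,B,j,E,D,F,G,H,I], logical=[B,j,E,D,F,G,H,I,A]
After op 5 (replace(5, 'n')): offset=1, physical=[A,B,j,E,D,F,n,H,I], logical=[B,j,E,D,F,n,H,I,A]
After op 6 (rotate(+2)): offset=3, physical=[A,B,j,E,D,F,n,H,I], logical=[E,D,F,n,H,I,A,B,j]
After op 7 (rotate(-2)): offset=1, physical=[A,B,j,E,D,F,n,H,I], logical=[B,j,E,D,F,n,H,I,A]

Answer: B,j,E,D,F,n,H,I,A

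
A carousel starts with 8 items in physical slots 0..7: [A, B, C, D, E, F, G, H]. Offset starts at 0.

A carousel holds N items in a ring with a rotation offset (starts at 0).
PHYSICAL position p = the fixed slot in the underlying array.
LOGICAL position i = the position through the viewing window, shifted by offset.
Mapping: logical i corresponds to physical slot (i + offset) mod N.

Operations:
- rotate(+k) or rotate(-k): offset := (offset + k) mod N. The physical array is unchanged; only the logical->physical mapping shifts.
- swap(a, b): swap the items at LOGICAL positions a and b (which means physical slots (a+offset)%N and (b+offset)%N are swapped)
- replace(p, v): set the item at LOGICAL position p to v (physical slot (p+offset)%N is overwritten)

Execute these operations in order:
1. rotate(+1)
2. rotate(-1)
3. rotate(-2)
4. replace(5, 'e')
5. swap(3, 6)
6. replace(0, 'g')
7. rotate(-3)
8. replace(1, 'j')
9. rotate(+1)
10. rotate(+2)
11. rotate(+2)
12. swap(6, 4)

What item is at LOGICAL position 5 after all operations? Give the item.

Answer: F

Derivation:
After op 1 (rotate(+1)): offset=1, physical=[A,B,C,D,E,F,G,H], logical=[B,C,D,E,F,G,H,A]
After op 2 (rotate(-1)): offset=0, physical=[A,B,C,D,E,F,G,H], logical=[A,B,C,D,E,F,G,H]
After op 3 (rotate(-2)): offset=6, physical=[A,B,C,D,E,F,G,H], logical=[G,H,A,B,C,D,E,F]
After op 4 (replace(5, 'e')): offset=6, physical=[A,B,C,e,E,F,G,H], logical=[G,H,A,B,C,e,E,F]
After op 5 (swap(3, 6)): offset=6, physical=[A,E,C,e,B,F,G,H], logical=[G,H,A,E,C,e,B,F]
After op 6 (replace(0, 'g')): offset=6, physical=[A,E,C,e,B,F,g,H], logical=[g,H,A,E,C,e,B,F]
After op 7 (rotate(-3)): offset=3, physical=[A,E,C,e,B,F,g,H], logical=[e,B,F,g,H,A,E,C]
After op 8 (replace(1, 'j')): offset=3, physical=[A,E,C,e,j,F,g,H], logical=[e,j,F,g,H,A,E,C]
After op 9 (rotate(+1)): offset=4, physical=[A,E,C,e,j,F,g,H], logical=[j,F,g,H,A,E,C,e]
After op 10 (rotate(+2)): offset=6, physical=[A,E,C,e,j,F,g,H], logical=[g,H,A,E,C,e,j,F]
After op 11 (rotate(+2)): offset=0, physical=[A,E,C,e,j,F,g,H], logical=[A,E,C,e,j,F,g,H]
After op 12 (swap(6, 4)): offset=0, physical=[A,E,C,e,g,F,j,H], logical=[A,E,C,e,g,F,j,H]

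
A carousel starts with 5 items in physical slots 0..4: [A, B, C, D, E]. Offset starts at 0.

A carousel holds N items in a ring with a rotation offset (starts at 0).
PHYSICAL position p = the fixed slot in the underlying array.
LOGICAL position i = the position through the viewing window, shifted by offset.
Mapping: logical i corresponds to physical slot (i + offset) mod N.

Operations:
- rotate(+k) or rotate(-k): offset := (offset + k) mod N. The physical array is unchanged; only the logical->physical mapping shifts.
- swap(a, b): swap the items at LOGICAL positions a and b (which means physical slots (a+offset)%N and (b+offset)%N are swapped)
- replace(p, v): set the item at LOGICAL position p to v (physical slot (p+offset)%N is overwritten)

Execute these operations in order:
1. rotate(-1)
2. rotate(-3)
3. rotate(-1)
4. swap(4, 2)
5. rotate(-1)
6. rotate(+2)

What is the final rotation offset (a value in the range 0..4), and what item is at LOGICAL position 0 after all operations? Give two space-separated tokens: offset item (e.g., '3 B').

Answer: 1 B

Derivation:
After op 1 (rotate(-1)): offset=4, physical=[A,B,C,D,E], logical=[E,A,B,C,D]
After op 2 (rotate(-3)): offset=1, physical=[A,B,C,D,E], logical=[B,C,D,E,A]
After op 3 (rotate(-1)): offset=0, physical=[A,B,C,D,E], logical=[A,B,C,D,E]
After op 4 (swap(4, 2)): offset=0, physical=[A,B,E,D,C], logical=[A,B,E,D,C]
After op 5 (rotate(-1)): offset=4, physical=[A,B,E,D,C], logical=[C,A,B,E,D]
After op 6 (rotate(+2)): offset=1, physical=[A,B,E,D,C], logical=[B,E,D,C,A]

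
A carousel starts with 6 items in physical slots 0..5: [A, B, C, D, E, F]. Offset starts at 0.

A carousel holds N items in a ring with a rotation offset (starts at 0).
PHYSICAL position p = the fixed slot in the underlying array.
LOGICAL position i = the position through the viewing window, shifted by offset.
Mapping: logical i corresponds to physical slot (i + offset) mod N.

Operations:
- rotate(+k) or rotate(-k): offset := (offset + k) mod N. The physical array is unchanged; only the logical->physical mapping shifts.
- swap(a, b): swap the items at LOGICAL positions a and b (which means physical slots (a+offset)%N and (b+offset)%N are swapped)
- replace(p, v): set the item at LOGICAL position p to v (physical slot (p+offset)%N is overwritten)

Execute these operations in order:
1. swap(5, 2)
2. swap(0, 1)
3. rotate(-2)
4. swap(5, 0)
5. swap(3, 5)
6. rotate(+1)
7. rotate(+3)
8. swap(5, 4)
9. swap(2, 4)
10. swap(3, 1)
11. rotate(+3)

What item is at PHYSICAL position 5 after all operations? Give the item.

After op 1 (swap(5, 2)): offset=0, physical=[A,B,F,D,E,C], logical=[A,B,F,D,E,C]
After op 2 (swap(0, 1)): offset=0, physical=[B,A,F,D,E,C], logical=[B,A,F,D,E,C]
After op 3 (rotate(-2)): offset=4, physical=[B,A,F,D,E,C], logical=[E,C,B,A,F,D]
After op 4 (swap(5, 0)): offset=4, physical=[B,A,F,E,D,C], logical=[D,C,B,A,F,E]
After op 5 (swap(3, 5)): offset=4, physical=[B,E,F,A,D,C], logical=[D,C,B,E,F,A]
After op 6 (rotate(+1)): offset=5, physical=[B,E,F,A,D,C], logical=[C,B,E,F,A,D]
After op 7 (rotate(+3)): offset=2, physical=[B,E,F,A,D,C], logical=[F,A,D,C,B,E]
After op 8 (swap(5, 4)): offset=2, physical=[E,B,F,A,D,C], logical=[F,A,D,C,E,B]
After op 9 (swap(2, 4)): offset=2, physical=[D,B,F,A,E,C], logical=[F,A,E,C,D,B]
After op 10 (swap(3, 1)): offset=2, physical=[D,B,F,C,E,A], logical=[F,C,E,A,D,B]
After op 11 (rotate(+3)): offset=5, physical=[D,B,F,C,E,A], logical=[A,D,B,F,C,E]

Answer: A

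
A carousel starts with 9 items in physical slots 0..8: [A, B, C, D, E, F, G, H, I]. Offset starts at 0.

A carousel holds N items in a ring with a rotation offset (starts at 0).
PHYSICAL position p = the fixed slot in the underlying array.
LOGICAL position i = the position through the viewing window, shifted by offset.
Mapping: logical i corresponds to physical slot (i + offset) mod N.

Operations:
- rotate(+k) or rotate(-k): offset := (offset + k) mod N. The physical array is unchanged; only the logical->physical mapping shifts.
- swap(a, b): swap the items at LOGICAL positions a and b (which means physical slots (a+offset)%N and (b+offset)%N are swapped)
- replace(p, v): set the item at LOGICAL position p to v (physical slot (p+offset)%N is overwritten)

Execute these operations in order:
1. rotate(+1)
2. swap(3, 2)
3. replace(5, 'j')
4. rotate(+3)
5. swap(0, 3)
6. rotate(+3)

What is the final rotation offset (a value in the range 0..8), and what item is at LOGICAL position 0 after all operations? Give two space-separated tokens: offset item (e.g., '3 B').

After op 1 (rotate(+1)): offset=1, physical=[A,B,C,D,E,F,G,H,I], logical=[B,C,D,E,F,G,H,I,A]
After op 2 (swap(3, 2)): offset=1, physical=[A,B,C,E,D,F,G,H,I], logical=[B,C,E,D,F,G,H,I,A]
After op 3 (replace(5, 'j')): offset=1, physical=[A,B,C,E,D,F,j,H,I], logical=[B,C,E,D,F,j,H,I,A]
After op 4 (rotate(+3)): offset=4, physical=[A,B,C,E,D,F,j,H,I], logical=[D,F,j,H,I,A,B,C,E]
After op 5 (swap(0, 3)): offset=4, physical=[A,B,C,E,H,F,j,D,I], logical=[H,F,j,D,I,A,B,C,E]
After op 6 (rotate(+3)): offset=7, physical=[A,B,C,E,H,F,j,D,I], logical=[D,I,A,B,C,E,H,F,j]

Answer: 7 D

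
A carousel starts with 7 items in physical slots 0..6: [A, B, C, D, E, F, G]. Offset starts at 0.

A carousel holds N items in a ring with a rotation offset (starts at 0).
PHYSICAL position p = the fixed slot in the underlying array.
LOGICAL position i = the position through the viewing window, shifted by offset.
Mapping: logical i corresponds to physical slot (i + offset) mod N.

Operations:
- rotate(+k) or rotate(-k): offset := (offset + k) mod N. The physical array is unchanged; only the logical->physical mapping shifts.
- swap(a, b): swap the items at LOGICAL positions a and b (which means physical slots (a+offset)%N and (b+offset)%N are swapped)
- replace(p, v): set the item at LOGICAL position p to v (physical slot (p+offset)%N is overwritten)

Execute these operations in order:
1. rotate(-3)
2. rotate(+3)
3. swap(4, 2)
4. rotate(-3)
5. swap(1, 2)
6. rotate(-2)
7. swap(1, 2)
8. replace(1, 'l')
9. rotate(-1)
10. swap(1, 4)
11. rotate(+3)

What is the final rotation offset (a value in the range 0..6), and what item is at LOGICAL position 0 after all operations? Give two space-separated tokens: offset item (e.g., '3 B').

Answer: 4 D

Derivation:
After op 1 (rotate(-3)): offset=4, physical=[A,B,C,D,E,F,G], logical=[E,F,G,A,B,C,D]
After op 2 (rotate(+3)): offset=0, physical=[A,B,C,D,E,F,G], logical=[A,B,C,D,E,F,G]
After op 3 (swap(4, 2)): offset=0, physical=[A,B,E,D,C,F,G], logical=[A,B,E,D,C,F,G]
After op 4 (rotate(-3)): offset=4, physical=[A,B,E,D,C,F,G], logical=[C,F,G,A,B,E,D]
After op 5 (swap(1, 2)): offset=4, physical=[A,B,E,D,C,G,F], logical=[C,G,F,A,B,E,D]
After op 6 (rotate(-2)): offset=2, physical=[A,B,E,D,C,G,F], logical=[E,D,C,G,F,A,B]
After op 7 (swap(1, 2)): offset=2, physical=[A,B,E,C,D,G,F], logical=[E,C,D,G,F,A,B]
After op 8 (replace(1, 'l')): offset=2, physical=[A,B,E,l,D,G,F], logical=[E,l,D,G,F,A,B]
After op 9 (rotate(-1)): offset=1, physical=[A,B,E,l,D,G,F], logical=[B,E,l,D,G,F,A]
After op 10 (swap(1, 4)): offset=1, physical=[A,B,G,l,D,E,F], logical=[B,G,l,D,E,F,A]
After op 11 (rotate(+3)): offset=4, physical=[A,B,G,l,D,E,F], logical=[D,E,F,A,B,G,l]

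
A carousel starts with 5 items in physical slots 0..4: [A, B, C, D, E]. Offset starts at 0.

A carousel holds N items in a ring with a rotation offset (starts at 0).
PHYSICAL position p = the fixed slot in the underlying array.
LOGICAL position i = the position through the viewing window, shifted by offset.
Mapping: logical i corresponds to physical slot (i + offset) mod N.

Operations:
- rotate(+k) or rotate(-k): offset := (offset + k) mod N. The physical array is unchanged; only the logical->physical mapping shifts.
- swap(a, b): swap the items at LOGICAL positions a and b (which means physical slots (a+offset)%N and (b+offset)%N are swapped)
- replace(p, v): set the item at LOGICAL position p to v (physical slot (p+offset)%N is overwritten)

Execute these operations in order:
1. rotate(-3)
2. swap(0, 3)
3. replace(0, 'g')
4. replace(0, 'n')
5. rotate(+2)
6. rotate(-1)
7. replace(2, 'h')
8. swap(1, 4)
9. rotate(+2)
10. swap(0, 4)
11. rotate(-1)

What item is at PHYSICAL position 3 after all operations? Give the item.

Answer: D

Derivation:
After op 1 (rotate(-3)): offset=2, physical=[A,B,C,D,E], logical=[C,D,E,A,B]
After op 2 (swap(0, 3)): offset=2, physical=[C,B,A,D,E], logical=[A,D,E,C,B]
After op 3 (replace(0, 'g')): offset=2, physical=[C,B,g,D,E], logical=[g,D,E,C,B]
After op 4 (replace(0, 'n')): offset=2, physical=[C,B,n,D,E], logical=[n,D,E,C,B]
After op 5 (rotate(+2)): offset=4, physical=[C,B,n,D,E], logical=[E,C,B,n,D]
After op 6 (rotate(-1)): offset=3, physical=[C,B,n,D,E], logical=[D,E,C,B,n]
After op 7 (replace(2, 'h')): offset=3, physical=[h,B,n,D,E], logical=[D,E,h,B,n]
After op 8 (swap(1, 4)): offset=3, physical=[h,B,E,D,n], logical=[D,n,h,B,E]
After op 9 (rotate(+2)): offset=0, physical=[h,B,E,D,n], logical=[h,B,E,D,n]
After op 10 (swap(0, 4)): offset=0, physical=[n,B,E,D,h], logical=[n,B,E,D,h]
After op 11 (rotate(-1)): offset=4, physical=[n,B,E,D,h], logical=[h,n,B,E,D]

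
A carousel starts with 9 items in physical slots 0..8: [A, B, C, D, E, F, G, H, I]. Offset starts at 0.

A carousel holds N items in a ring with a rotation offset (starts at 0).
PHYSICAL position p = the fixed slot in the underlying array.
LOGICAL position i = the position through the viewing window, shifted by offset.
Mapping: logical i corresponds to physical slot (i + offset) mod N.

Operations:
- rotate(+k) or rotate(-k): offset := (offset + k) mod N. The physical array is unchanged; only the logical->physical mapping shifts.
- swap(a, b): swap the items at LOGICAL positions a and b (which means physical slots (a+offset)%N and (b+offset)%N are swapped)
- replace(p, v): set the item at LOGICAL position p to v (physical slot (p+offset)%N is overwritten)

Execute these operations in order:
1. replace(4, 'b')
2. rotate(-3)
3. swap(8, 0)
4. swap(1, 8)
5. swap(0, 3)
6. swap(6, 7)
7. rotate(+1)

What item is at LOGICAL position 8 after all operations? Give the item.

After op 1 (replace(4, 'b')): offset=0, physical=[A,B,C,D,b,F,G,H,I], logical=[A,B,C,D,b,F,G,H,I]
After op 2 (rotate(-3)): offset=6, physical=[A,B,C,D,b,F,G,H,I], logical=[G,H,I,A,B,C,D,b,F]
After op 3 (swap(8, 0)): offset=6, physical=[A,B,C,D,b,G,F,H,I], logical=[F,H,I,A,B,C,D,b,G]
After op 4 (swap(1, 8)): offset=6, physical=[A,B,C,D,b,H,F,G,I], logical=[F,G,I,A,B,C,D,b,H]
After op 5 (swap(0, 3)): offset=6, physical=[F,B,C,D,b,H,A,G,I], logical=[A,G,I,F,B,C,D,b,H]
After op 6 (swap(6, 7)): offset=6, physical=[F,B,C,b,D,H,A,G,I], logical=[A,G,I,F,B,C,b,D,H]
After op 7 (rotate(+1)): offset=7, physical=[F,B,C,b,D,H,A,G,I], logical=[G,I,F,B,C,b,D,H,A]

Answer: A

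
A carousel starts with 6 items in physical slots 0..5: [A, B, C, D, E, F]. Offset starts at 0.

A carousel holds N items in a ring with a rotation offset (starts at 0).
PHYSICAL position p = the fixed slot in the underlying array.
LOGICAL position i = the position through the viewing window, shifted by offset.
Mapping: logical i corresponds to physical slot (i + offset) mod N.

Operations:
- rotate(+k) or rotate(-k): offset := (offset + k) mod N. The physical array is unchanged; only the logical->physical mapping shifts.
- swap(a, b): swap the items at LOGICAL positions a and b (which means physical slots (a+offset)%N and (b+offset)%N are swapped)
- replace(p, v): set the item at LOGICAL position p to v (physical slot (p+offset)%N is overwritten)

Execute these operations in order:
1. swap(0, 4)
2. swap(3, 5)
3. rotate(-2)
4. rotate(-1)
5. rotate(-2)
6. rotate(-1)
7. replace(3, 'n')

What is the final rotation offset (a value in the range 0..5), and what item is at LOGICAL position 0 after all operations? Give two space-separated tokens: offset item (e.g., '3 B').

Answer: 0 E

Derivation:
After op 1 (swap(0, 4)): offset=0, physical=[E,B,C,D,A,F], logical=[E,B,C,D,A,F]
After op 2 (swap(3, 5)): offset=0, physical=[E,B,C,F,A,D], logical=[E,B,C,F,A,D]
After op 3 (rotate(-2)): offset=4, physical=[E,B,C,F,A,D], logical=[A,D,E,B,C,F]
After op 4 (rotate(-1)): offset=3, physical=[E,B,C,F,A,D], logical=[F,A,D,E,B,C]
After op 5 (rotate(-2)): offset=1, physical=[E,B,C,F,A,D], logical=[B,C,F,A,D,E]
After op 6 (rotate(-1)): offset=0, physical=[E,B,C,F,A,D], logical=[E,B,C,F,A,D]
After op 7 (replace(3, 'n')): offset=0, physical=[E,B,C,n,A,D], logical=[E,B,C,n,A,D]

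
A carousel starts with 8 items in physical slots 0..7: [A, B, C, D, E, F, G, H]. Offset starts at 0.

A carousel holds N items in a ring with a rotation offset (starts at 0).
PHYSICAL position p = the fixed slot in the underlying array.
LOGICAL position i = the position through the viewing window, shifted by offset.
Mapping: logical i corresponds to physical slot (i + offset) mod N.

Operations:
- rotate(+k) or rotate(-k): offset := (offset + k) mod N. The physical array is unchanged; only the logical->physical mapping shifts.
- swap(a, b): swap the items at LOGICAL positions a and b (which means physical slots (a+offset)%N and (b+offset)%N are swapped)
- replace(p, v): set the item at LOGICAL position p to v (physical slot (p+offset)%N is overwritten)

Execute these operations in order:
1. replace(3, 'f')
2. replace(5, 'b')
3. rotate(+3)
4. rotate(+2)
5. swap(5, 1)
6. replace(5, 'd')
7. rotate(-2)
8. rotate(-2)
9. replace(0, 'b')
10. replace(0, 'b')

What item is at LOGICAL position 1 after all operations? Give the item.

Answer: d

Derivation:
After op 1 (replace(3, 'f')): offset=0, physical=[A,B,C,f,E,F,G,H], logical=[A,B,C,f,E,F,G,H]
After op 2 (replace(5, 'b')): offset=0, physical=[A,B,C,f,E,b,G,H], logical=[A,B,C,f,E,b,G,H]
After op 3 (rotate(+3)): offset=3, physical=[A,B,C,f,E,b,G,H], logical=[f,E,b,G,H,A,B,C]
After op 4 (rotate(+2)): offset=5, physical=[A,B,C,f,E,b,G,H], logical=[b,G,H,A,B,C,f,E]
After op 5 (swap(5, 1)): offset=5, physical=[A,B,G,f,E,b,C,H], logical=[b,C,H,A,B,G,f,E]
After op 6 (replace(5, 'd')): offset=5, physical=[A,B,d,f,E,b,C,H], logical=[b,C,H,A,B,d,f,E]
After op 7 (rotate(-2)): offset=3, physical=[A,B,d,f,E,b,C,H], logical=[f,E,b,C,H,A,B,d]
After op 8 (rotate(-2)): offset=1, physical=[A,B,d,f,E,b,C,H], logical=[B,d,f,E,b,C,H,A]
After op 9 (replace(0, 'b')): offset=1, physical=[A,b,d,f,E,b,C,H], logical=[b,d,f,E,b,C,H,A]
After op 10 (replace(0, 'b')): offset=1, physical=[A,b,d,f,E,b,C,H], logical=[b,d,f,E,b,C,H,A]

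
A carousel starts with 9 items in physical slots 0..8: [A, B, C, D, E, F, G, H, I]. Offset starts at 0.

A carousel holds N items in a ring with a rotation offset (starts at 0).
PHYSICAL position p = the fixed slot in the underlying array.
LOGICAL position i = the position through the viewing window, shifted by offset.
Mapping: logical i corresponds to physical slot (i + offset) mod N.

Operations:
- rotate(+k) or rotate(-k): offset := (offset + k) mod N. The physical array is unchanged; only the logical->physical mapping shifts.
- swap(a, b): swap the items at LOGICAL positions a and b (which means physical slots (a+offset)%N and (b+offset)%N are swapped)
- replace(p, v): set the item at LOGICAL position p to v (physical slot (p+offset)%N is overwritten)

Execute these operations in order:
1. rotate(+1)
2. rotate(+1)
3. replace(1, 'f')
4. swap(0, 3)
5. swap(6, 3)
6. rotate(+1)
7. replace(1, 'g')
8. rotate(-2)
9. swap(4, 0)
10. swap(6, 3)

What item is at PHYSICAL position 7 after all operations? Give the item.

Answer: g

Derivation:
After op 1 (rotate(+1)): offset=1, physical=[A,B,C,D,E,F,G,H,I], logical=[B,C,D,E,F,G,H,I,A]
After op 2 (rotate(+1)): offset=2, physical=[A,B,C,D,E,F,G,H,I], logical=[C,D,E,F,G,H,I,A,B]
After op 3 (replace(1, 'f')): offset=2, physical=[A,B,C,f,E,F,G,H,I], logical=[C,f,E,F,G,H,I,A,B]
After op 4 (swap(0, 3)): offset=2, physical=[A,B,F,f,E,C,G,H,I], logical=[F,f,E,C,G,H,I,A,B]
After op 5 (swap(6, 3)): offset=2, physical=[A,B,F,f,E,I,G,H,C], logical=[F,f,E,I,G,H,C,A,B]
After op 6 (rotate(+1)): offset=3, physical=[A,B,F,f,E,I,G,H,C], logical=[f,E,I,G,H,C,A,B,F]
After op 7 (replace(1, 'g')): offset=3, physical=[A,B,F,f,g,I,G,H,C], logical=[f,g,I,G,H,C,A,B,F]
After op 8 (rotate(-2)): offset=1, physical=[A,B,F,f,g,I,G,H,C], logical=[B,F,f,g,I,G,H,C,A]
After op 9 (swap(4, 0)): offset=1, physical=[A,I,F,f,g,B,G,H,C], logical=[I,F,f,g,B,G,H,C,A]
After op 10 (swap(6, 3)): offset=1, physical=[A,I,F,f,H,B,G,g,C], logical=[I,F,f,H,B,G,g,C,A]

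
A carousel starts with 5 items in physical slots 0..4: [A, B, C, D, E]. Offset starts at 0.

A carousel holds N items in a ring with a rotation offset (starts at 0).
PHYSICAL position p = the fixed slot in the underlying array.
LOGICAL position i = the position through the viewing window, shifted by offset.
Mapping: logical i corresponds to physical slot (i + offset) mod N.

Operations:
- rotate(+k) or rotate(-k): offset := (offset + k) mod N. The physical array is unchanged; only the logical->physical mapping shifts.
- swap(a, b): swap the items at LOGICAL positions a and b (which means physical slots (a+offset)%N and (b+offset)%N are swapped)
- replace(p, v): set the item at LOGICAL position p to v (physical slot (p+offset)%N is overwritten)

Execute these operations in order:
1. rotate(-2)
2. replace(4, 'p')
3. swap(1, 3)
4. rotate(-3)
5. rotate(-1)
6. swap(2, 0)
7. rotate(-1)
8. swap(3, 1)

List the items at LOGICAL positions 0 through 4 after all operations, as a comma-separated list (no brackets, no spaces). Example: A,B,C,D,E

Answer: D,B,A,E,p

Derivation:
After op 1 (rotate(-2)): offset=3, physical=[A,B,C,D,E], logical=[D,E,A,B,C]
After op 2 (replace(4, 'p')): offset=3, physical=[A,B,p,D,E], logical=[D,E,A,B,p]
After op 3 (swap(1, 3)): offset=3, physical=[A,E,p,D,B], logical=[D,B,A,E,p]
After op 4 (rotate(-3)): offset=0, physical=[A,E,p,D,B], logical=[A,E,p,D,B]
After op 5 (rotate(-1)): offset=4, physical=[A,E,p,D,B], logical=[B,A,E,p,D]
After op 6 (swap(2, 0)): offset=4, physical=[A,B,p,D,E], logical=[E,A,B,p,D]
After op 7 (rotate(-1)): offset=3, physical=[A,B,p,D,E], logical=[D,E,A,B,p]
After op 8 (swap(3, 1)): offset=3, physical=[A,E,p,D,B], logical=[D,B,A,E,p]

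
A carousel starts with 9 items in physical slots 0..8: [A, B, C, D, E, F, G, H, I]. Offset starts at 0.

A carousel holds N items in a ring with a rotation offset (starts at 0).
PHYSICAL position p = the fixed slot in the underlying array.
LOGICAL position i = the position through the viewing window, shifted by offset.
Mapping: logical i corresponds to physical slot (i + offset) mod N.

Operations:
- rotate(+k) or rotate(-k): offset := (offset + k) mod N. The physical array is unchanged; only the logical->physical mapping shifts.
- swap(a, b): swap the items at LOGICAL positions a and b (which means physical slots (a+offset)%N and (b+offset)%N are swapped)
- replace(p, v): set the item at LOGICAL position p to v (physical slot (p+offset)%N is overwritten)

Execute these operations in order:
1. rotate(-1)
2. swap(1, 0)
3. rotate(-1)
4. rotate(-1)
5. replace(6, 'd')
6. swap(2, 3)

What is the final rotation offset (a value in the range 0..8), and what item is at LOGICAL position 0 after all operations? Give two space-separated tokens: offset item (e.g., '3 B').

Answer: 6 G

Derivation:
After op 1 (rotate(-1)): offset=8, physical=[A,B,C,D,E,F,G,H,I], logical=[I,A,B,C,D,E,F,G,H]
After op 2 (swap(1, 0)): offset=8, physical=[I,B,C,D,E,F,G,H,A], logical=[A,I,B,C,D,E,F,G,H]
After op 3 (rotate(-1)): offset=7, physical=[I,B,C,D,E,F,G,H,A], logical=[H,A,I,B,C,D,E,F,G]
After op 4 (rotate(-1)): offset=6, physical=[I,B,C,D,E,F,G,H,A], logical=[G,H,A,I,B,C,D,E,F]
After op 5 (replace(6, 'd')): offset=6, physical=[I,B,C,d,E,F,G,H,A], logical=[G,H,A,I,B,C,d,E,F]
After op 6 (swap(2, 3)): offset=6, physical=[A,B,C,d,E,F,G,H,I], logical=[G,H,I,A,B,C,d,E,F]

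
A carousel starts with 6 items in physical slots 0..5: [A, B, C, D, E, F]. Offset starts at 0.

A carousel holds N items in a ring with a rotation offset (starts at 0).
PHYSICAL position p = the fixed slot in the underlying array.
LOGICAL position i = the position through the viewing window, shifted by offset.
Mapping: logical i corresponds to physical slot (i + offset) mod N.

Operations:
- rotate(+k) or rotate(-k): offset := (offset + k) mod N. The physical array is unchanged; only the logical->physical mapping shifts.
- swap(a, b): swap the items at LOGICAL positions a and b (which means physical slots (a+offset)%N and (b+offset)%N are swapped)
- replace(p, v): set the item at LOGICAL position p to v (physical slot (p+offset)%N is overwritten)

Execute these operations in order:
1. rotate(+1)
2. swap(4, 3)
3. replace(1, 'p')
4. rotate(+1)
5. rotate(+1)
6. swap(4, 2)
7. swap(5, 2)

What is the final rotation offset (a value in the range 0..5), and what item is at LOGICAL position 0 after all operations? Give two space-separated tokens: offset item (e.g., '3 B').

After op 1 (rotate(+1)): offset=1, physical=[A,B,C,D,E,F], logical=[B,C,D,E,F,A]
After op 2 (swap(4, 3)): offset=1, physical=[A,B,C,D,F,E], logical=[B,C,D,F,E,A]
After op 3 (replace(1, 'p')): offset=1, physical=[A,B,p,D,F,E], logical=[B,p,D,F,E,A]
After op 4 (rotate(+1)): offset=2, physical=[A,B,p,D,F,E], logical=[p,D,F,E,A,B]
After op 5 (rotate(+1)): offset=3, physical=[A,B,p,D,F,E], logical=[D,F,E,A,B,p]
After op 6 (swap(4, 2)): offset=3, physical=[A,E,p,D,F,B], logical=[D,F,B,A,E,p]
After op 7 (swap(5, 2)): offset=3, physical=[A,E,B,D,F,p], logical=[D,F,p,A,E,B]

Answer: 3 D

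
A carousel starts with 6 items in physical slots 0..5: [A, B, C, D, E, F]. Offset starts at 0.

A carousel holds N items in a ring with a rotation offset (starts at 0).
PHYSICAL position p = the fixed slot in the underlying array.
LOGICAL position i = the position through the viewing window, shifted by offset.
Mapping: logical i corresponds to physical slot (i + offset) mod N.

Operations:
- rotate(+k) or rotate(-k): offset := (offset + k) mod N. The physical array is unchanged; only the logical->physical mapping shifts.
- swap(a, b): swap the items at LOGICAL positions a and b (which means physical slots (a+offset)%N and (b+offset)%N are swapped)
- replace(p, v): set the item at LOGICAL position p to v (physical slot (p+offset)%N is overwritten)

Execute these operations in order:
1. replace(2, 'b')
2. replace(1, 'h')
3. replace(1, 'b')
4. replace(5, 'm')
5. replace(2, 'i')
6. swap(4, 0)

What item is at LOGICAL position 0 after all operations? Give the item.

Answer: E

Derivation:
After op 1 (replace(2, 'b')): offset=0, physical=[A,B,b,D,E,F], logical=[A,B,b,D,E,F]
After op 2 (replace(1, 'h')): offset=0, physical=[A,h,b,D,E,F], logical=[A,h,b,D,E,F]
After op 3 (replace(1, 'b')): offset=0, physical=[A,b,b,D,E,F], logical=[A,b,b,D,E,F]
After op 4 (replace(5, 'm')): offset=0, physical=[A,b,b,D,E,m], logical=[A,b,b,D,E,m]
After op 5 (replace(2, 'i')): offset=0, physical=[A,b,i,D,E,m], logical=[A,b,i,D,E,m]
After op 6 (swap(4, 0)): offset=0, physical=[E,b,i,D,A,m], logical=[E,b,i,D,A,m]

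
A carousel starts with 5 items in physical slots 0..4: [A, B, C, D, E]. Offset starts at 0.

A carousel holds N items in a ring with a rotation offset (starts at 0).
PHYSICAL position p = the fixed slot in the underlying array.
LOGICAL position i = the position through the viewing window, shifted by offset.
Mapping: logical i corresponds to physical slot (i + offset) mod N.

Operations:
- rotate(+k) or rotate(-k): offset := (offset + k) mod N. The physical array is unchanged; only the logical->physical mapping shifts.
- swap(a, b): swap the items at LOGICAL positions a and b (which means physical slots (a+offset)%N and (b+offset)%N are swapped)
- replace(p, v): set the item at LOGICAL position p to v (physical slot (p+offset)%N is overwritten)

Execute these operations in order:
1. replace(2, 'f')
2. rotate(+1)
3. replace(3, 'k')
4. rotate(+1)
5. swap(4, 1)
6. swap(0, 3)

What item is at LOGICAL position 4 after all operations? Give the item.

After op 1 (replace(2, 'f')): offset=0, physical=[A,B,f,D,E], logical=[A,B,f,D,E]
After op 2 (rotate(+1)): offset=1, physical=[A,B,f,D,E], logical=[B,f,D,E,A]
After op 3 (replace(3, 'k')): offset=1, physical=[A,B,f,D,k], logical=[B,f,D,k,A]
After op 4 (rotate(+1)): offset=2, physical=[A,B,f,D,k], logical=[f,D,k,A,B]
After op 5 (swap(4, 1)): offset=2, physical=[A,D,f,B,k], logical=[f,B,k,A,D]
After op 6 (swap(0, 3)): offset=2, physical=[f,D,A,B,k], logical=[A,B,k,f,D]

Answer: D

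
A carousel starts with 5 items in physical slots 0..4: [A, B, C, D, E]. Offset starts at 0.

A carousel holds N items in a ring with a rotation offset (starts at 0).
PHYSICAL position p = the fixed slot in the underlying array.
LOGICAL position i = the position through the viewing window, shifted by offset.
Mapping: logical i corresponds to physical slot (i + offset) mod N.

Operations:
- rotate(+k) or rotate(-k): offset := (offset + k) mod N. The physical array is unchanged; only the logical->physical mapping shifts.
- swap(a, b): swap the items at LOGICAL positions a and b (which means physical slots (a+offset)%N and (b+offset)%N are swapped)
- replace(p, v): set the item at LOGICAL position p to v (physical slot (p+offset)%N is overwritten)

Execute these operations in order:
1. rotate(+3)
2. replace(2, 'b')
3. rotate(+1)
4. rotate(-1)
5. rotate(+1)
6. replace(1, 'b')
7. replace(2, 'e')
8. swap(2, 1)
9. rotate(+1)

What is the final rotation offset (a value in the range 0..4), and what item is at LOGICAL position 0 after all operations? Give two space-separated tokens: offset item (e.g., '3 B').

Answer: 0 e

Derivation:
After op 1 (rotate(+3)): offset=3, physical=[A,B,C,D,E], logical=[D,E,A,B,C]
After op 2 (replace(2, 'b')): offset=3, physical=[b,B,C,D,E], logical=[D,E,b,B,C]
After op 3 (rotate(+1)): offset=4, physical=[b,B,C,D,E], logical=[E,b,B,C,D]
After op 4 (rotate(-1)): offset=3, physical=[b,B,C,D,E], logical=[D,E,b,B,C]
After op 5 (rotate(+1)): offset=4, physical=[b,B,C,D,E], logical=[E,b,B,C,D]
After op 6 (replace(1, 'b')): offset=4, physical=[b,B,C,D,E], logical=[E,b,B,C,D]
After op 7 (replace(2, 'e')): offset=4, physical=[b,e,C,D,E], logical=[E,b,e,C,D]
After op 8 (swap(2, 1)): offset=4, physical=[e,b,C,D,E], logical=[E,e,b,C,D]
After op 9 (rotate(+1)): offset=0, physical=[e,b,C,D,E], logical=[e,b,C,D,E]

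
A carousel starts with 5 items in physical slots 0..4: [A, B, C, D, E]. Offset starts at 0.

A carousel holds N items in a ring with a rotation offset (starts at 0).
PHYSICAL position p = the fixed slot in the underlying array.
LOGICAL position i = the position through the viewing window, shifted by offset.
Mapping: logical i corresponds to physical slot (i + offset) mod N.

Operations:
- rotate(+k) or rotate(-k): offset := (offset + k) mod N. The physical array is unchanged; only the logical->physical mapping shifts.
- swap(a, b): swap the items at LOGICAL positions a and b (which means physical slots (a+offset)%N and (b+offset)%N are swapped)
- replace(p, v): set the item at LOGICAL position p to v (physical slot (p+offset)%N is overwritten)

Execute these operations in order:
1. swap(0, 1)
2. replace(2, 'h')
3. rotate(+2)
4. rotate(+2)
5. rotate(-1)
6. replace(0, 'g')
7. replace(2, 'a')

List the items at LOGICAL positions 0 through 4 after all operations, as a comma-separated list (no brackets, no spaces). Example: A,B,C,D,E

Answer: g,E,a,A,h

Derivation:
After op 1 (swap(0, 1)): offset=0, physical=[B,A,C,D,E], logical=[B,A,C,D,E]
After op 2 (replace(2, 'h')): offset=0, physical=[B,A,h,D,E], logical=[B,A,h,D,E]
After op 3 (rotate(+2)): offset=2, physical=[B,A,h,D,E], logical=[h,D,E,B,A]
After op 4 (rotate(+2)): offset=4, physical=[B,A,h,D,E], logical=[E,B,A,h,D]
After op 5 (rotate(-1)): offset=3, physical=[B,A,h,D,E], logical=[D,E,B,A,h]
After op 6 (replace(0, 'g')): offset=3, physical=[B,A,h,g,E], logical=[g,E,B,A,h]
After op 7 (replace(2, 'a')): offset=3, physical=[a,A,h,g,E], logical=[g,E,a,A,h]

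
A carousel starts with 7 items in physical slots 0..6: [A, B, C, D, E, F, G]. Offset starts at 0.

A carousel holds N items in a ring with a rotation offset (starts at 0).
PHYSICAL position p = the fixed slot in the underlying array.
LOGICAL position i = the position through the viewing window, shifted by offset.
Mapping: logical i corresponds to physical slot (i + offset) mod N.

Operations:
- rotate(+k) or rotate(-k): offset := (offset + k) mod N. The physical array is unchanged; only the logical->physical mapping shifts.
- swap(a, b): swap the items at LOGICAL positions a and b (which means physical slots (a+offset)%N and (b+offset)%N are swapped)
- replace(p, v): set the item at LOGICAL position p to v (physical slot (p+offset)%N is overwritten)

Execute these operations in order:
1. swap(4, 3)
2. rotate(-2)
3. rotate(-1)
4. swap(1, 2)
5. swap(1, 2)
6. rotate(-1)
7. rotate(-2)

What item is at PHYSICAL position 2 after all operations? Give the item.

Answer: C

Derivation:
After op 1 (swap(4, 3)): offset=0, physical=[A,B,C,E,D,F,G], logical=[A,B,C,E,D,F,G]
After op 2 (rotate(-2)): offset=5, physical=[A,B,C,E,D,F,G], logical=[F,G,A,B,C,E,D]
After op 3 (rotate(-1)): offset=4, physical=[A,B,C,E,D,F,G], logical=[D,F,G,A,B,C,E]
After op 4 (swap(1, 2)): offset=4, physical=[A,B,C,E,D,G,F], logical=[D,G,F,A,B,C,E]
After op 5 (swap(1, 2)): offset=4, physical=[A,B,C,E,D,F,G], logical=[D,F,G,A,B,C,E]
After op 6 (rotate(-1)): offset=3, physical=[A,B,C,E,D,F,G], logical=[E,D,F,G,A,B,C]
After op 7 (rotate(-2)): offset=1, physical=[A,B,C,E,D,F,G], logical=[B,C,E,D,F,G,A]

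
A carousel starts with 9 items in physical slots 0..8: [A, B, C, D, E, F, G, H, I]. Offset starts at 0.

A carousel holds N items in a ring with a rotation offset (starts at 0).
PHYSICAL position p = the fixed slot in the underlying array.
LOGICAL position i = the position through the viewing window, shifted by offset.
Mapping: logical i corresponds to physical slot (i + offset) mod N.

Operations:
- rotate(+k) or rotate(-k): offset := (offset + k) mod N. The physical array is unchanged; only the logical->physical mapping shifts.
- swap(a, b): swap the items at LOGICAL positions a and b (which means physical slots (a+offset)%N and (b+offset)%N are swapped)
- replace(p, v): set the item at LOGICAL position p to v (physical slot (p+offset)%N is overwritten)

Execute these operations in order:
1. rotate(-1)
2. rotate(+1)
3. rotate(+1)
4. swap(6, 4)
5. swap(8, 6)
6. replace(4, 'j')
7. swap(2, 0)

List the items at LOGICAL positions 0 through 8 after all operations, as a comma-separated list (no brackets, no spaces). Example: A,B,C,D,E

Answer: D,C,B,E,j,G,A,I,F

Derivation:
After op 1 (rotate(-1)): offset=8, physical=[A,B,C,D,E,F,G,H,I], logical=[I,A,B,C,D,E,F,G,H]
After op 2 (rotate(+1)): offset=0, physical=[A,B,C,D,E,F,G,H,I], logical=[A,B,C,D,E,F,G,H,I]
After op 3 (rotate(+1)): offset=1, physical=[A,B,C,D,E,F,G,H,I], logical=[B,C,D,E,F,G,H,I,A]
After op 4 (swap(6, 4)): offset=1, physical=[A,B,C,D,E,H,G,F,I], logical=[B,C,D,E,H,G,F,I,A]
After op 5 (swap(8, 6)): offset=1, physical=[F,B,C,D,E,H,G,A,I], logical=[B,C,D,E,H,G,A,I,F]
After op 6 (replace(4, 'j')): offset=1, physical=[F,B,C,D,E,j,G,A,I], logical=[B,C,D,E,j,G,A,I,F]
After op 7 (swap(2, 0)): offset=1, physical=[F,D,C,B,E,j,G,A,I], logical=[D,C,B,E,j,G,A,I,F]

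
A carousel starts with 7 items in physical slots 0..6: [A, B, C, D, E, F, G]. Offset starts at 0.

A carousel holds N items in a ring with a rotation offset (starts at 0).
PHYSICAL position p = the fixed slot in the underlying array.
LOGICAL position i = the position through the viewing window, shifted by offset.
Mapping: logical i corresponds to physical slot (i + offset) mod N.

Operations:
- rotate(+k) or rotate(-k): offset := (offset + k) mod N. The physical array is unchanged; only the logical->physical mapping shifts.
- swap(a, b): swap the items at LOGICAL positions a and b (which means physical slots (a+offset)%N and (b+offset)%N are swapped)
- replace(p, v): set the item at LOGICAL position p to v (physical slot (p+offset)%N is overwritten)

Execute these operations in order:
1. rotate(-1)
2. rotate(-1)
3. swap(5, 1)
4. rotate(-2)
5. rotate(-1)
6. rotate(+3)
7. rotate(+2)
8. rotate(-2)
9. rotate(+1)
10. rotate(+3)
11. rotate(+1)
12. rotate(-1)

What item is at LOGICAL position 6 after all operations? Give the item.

Answer: B

Derivation:
After op 1 (rotate(-1)): offset=6, physical=[A,B,C,D,E,F,G], logical=[G,A,B,C,D,E,F]
After op 2 (rotate(-1)): offset=5, physical=[A,B,C,D,E,F,G], logical=[F,G,A,B,C,D,E]
After op 3 (swap(5, 1)): offset=5, physical=[A,B,C,G,E,F,D], logical=[F,D,A,B,C,G,E]
After op 4 (rotate(-2)): offset=3, physical=[A,B,C,G,E,F,D], logical=[G,E,F,D,A,B,C]
After op 5 (rotate(-1)): offset=2, physical=[A,B,C,G,E,F,D], logical=[C,G,E,F,D,A,B]
After op 6 (rotate(+3)): offset=5, physical=[A,B,C,G,E,F,D], logical=[F,D,A,B,C,G,E]
After op 7 (rotate(+2)): offset=0, physical=[A,B,C,G,E,F,D], logical=[A,B,C,G,E,F,D]
After op 8 (rotate(-2)): offset=5, physical=[A,B,C,G,E,F,D], logical=[F,D,A,B,C,G,E]
After op 9 (rotate(+1)): offset=6, physical=[A,B,C,G,E,F,D], logical=[D,A,B,C,G,E,F]
After op 10 (rotate(+3)): offset=2, physical=[A,B,C,G,E,F,D], logical=[C,G,E,F,D,A,B]
After op 11 (rotate(+1)): offset=3, physical=[A,B,C,G,E,F,D], logical=[G,E,F,D,A,B,C]
After op 12 (rotate(-1)): offset=2, physical=[A,B,C,G,E,F,D], logical=[C,G,E,F,D,A,B]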